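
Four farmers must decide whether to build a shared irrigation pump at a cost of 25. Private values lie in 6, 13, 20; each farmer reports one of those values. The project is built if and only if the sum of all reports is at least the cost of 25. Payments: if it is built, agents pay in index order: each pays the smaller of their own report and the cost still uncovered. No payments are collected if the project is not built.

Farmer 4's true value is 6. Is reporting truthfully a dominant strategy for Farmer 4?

Yes

Check each profile of the others' reports and compare truth against every alternative report.
Others report (6, 6, 6): truth gives 0, best alternative gives -1.
Others report (6, 6, 13): truth gives 6, best alternative gives 6.
Others report (6, 6, 20): truth gives 6, best alternative gives 6.
Others report (6, 13, 6): truth gives 6, best alternative gives 6.
Others report (6, 13, 13): truth gives 6, best alternative gives 6.
Others report (6, 13, 20): truth gives 6, best alternative gives 6.
(Remaining 21 profiles checked similarly; truth is weakly best in each.)
In every case the truthful report is at least as good as any alternative, so it is a dominant strategy.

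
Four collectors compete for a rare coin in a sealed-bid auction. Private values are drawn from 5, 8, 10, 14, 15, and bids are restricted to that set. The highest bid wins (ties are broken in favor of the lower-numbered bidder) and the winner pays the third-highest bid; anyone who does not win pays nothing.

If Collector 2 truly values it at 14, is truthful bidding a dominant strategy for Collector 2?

Consider the case where Collector 1 bids 5, Collector 3 bids 5 and Collector 4 bids 15.
Truthful bid 14: loses, pays 0, utility 0.
Bid 15 instead: wins, pays 5, utility 14 - 5 = 9.
Since 9 > 0, bidding 15 is strictly better here, so truthful bidding is not dominant.

No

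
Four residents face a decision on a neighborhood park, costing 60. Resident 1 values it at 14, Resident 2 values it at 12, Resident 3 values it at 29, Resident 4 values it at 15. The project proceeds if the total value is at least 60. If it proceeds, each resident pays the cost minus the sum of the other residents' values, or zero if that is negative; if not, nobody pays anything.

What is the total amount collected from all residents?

30

Total value 70 ≥ cost 60, so it is built.
Resident 1: others sum to 56; max(0, 60 - 56) = 4.
Resident 2: others sum to 58; max(0, 60 - 58) = 2.
Resident 3: others sum to 41; max(0, 60 - 41) = 19.
Resident 4: others sum to 55; max(0, 60 - 55) = 5.
Total collected = 4 + 2 + 19 + 5 = 30.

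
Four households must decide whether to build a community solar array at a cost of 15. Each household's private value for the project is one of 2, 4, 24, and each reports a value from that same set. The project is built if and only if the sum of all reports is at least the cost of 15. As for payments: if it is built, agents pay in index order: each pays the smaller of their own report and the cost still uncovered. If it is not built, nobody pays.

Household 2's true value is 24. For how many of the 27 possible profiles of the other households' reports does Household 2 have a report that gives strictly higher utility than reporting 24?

11

Others report (2, 2, 24): truth gives 11; report 2 gives 22 > 11. Violating.
Others report (2, 4, 24): truth gives 11; report 2 gives 22 > 11. Violating.
Others report (2, 24, 2): truth gives 11; report 2 gives 22 > 11. Violating.
Others report (2, 24, 4): truth gives 11; report 2 gives 22 > 11. Violating.
Others report (2, 2, 2): truth gives 11; no alternative beats it.
Others report (2, 2, 4): truth gives 11; no alternative beats it.
(Checking all 27 profiles: 11 have a profitable deviation, 16 do not.)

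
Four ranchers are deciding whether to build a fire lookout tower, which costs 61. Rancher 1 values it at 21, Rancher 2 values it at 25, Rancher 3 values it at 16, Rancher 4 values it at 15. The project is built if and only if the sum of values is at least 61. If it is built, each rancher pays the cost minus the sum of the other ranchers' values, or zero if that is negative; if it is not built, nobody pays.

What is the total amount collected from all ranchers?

14

Total value 77 ≥ cost 61, so it is built.
Rancher 1: others sum to 56; max(0, 61 - 56) = 5.
Rancher 2: others sum to 52; max(0, 61 - 52) = 9.
Rancher 3: others sum to 61; max(0, 61 - 61) = 0.
Rancher 4: others sum to 62; max(0, 61 - 62) = 0.
Total collected = 5 + 9 + 0 + 0 = 14.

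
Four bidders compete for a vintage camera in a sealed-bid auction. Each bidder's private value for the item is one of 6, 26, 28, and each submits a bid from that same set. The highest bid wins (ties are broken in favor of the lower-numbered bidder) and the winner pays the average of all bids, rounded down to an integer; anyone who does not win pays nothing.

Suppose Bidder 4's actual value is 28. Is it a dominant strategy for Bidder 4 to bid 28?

Yes

Check each profile of the others' bids and compare truth against every alternative bid.
Others bid (6, 6, 26): truth gives 12, best alternative gives 0.
Others bid (6, 26, 6): truth gives 12, best alternative gives 0.
Others bid (26, 6, 6): truth gives 12, best alternative gives 0.
Others bid (6, 26, 26): truth gives 7, best alternative gives 0.
Others bid (26, 6, 26): truth gives 7, best alternative gives 0.
Others bid (26, 26, 6): truth gives 7, best alternative gives 0.
(Remaining 21 profiles checked similarly; truth is weakly best in each.)
In every case the truthful bid is at least as good as any alternative, so it is a dominant strategy.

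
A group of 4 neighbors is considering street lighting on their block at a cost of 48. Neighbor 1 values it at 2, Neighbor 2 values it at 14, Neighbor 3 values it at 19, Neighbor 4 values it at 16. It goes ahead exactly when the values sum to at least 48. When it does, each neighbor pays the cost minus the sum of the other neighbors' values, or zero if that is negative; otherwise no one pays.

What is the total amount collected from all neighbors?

40

Total value 51 ≥ cost 48, so it is built.
Neighbor 1: others sum to 49; max(0, 48 - 49) = 0.
Neighbor 2: others sum to 37; max(0, 48 - 37) = 11.
Neighbor 3: others sum to 32; max(0, 48 - 32) = 16.
Neighbor 4: others sum to 35; max(0, 48 - 35) = 13.
Total collected = 0 + 11 + 16 + 13 = 40.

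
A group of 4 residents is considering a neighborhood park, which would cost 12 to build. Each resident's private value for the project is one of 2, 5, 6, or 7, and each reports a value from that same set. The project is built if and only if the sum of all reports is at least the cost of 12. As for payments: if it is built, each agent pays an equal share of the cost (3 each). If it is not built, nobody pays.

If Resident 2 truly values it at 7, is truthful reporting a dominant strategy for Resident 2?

Yes

Check each profile of the others' reports and compare truth against every alternative report.
Others report (2, 2, 2): truth gives 4, best alternative gives 4.
Others report (2, 2, 5): truth gives 4, best alternative gives 4.
Others report (2, 2, 6): truth gives 4, best alternative gives 4.
Others report (2, 2, 7): truth gives 4, best alternative gives 4.
Others report (2, 5, 2): truth gives 4, best alternative gives 4.
Others report (2, 5, 5): truth gives 4, best alternative gives 4.
(Remaining 58 profiles checked similarly; truth is weakly best in each.)
In every case the truthful report is at least as good as any alternative, so it is a dominant strategy.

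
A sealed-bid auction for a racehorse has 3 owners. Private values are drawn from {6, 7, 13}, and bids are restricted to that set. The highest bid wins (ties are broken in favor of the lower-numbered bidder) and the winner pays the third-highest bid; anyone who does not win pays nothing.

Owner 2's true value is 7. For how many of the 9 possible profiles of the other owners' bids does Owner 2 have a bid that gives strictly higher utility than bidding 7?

2

Others bid (6, 13): truth gives 0; bid 13 gives 1 > 0. Violating.
Others bid (7, 6): truth gives 0; bid 13 gives 1 > 0. Violating.
Others bid (6, 6): truth gives 1; no alternative beats it.
Others bid (6, 7): truth gives 1; no alternative beats it.
(Checking all 9 profiles: 2 have a profitable deviation, 7 do not.)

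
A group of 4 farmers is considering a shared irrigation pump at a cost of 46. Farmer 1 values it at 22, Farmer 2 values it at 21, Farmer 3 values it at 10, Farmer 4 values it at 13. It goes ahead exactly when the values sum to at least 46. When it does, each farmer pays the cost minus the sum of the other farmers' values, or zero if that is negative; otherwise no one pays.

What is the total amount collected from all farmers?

3

Total value 66 ≥ cost 46, so it is built.
Farmer 1: others sum to 44; max(0, 46 - 44) = 2.
Farmer 2: others sum to 45; max(0, 46 - 45) = 1.
Farmer 3: others sum to 56; max(0, 46 - 56) = 0.
Farmer 4: others sum to 53; max(0, 46 - 53) = 0.
Total collected = 2 + 1 + 0 + 0 = 3.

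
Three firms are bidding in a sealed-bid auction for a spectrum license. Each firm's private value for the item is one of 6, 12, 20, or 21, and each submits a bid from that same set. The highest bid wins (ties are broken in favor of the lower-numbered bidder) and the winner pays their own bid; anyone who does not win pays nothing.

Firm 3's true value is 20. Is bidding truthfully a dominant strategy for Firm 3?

Consider the case where Firm 1 bids 6 and Firm 2 bids 6.
Truthful bid 20: wins, pays 20, utility 20 - 20 = 0.
Bid 12 instead: wins, pays 12, utility 20 - 12 = 8.
Since 8 > 0, bidding 12 is strictly better here, so truthful bidding is not dominant.

No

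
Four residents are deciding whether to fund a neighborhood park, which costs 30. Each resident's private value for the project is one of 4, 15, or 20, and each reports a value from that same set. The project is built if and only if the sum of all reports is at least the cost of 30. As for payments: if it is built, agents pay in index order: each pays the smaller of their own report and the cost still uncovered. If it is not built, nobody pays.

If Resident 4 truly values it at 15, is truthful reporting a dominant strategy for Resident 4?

Yes

Check each profile of the others' reports and compare truth against every alternative report.
Others report (4, 15, 15): truth gives 15, best alternative gives 15.
Others report (4, 15, 20): truth gives 15, best alternative gives 15.
Others report (4, 20, 15): truth gives 15, best alternative gives 15.
Others report (4, 20, 20): truth gives 15, best alternative gives 15.
Others report (15, 4, 15): truth gives 15, best alternative gives 15.
Others report (15, 4, 20): truth gives 15, best alternative gives 15.
(Remaining 21 profiles checked similarly; truth is weakly best in each.)
In every case the truthful report is at least as good as any alternative, so it is a dominant strategy.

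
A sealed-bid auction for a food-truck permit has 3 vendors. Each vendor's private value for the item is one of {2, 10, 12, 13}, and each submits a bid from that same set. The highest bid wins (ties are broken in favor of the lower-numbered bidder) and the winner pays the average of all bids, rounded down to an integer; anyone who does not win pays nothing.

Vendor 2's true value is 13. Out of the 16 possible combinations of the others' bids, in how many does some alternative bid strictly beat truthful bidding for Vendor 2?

Others bid (2, 2): truth gives 8; bid 10 gives 9 > 8. Violating.
Others bid (2, 10): truth gives 5; bid 10 gives 6 > 5. Violating.
Others bid (2, 12): truth gives 4; bid 12 gives 5 > 4. Violating.
Others bid (10, 10): truth gives 2; bid 12 gives 3 > 2. Violating.
Others bid (2, 13): truth gives 4; no alternative beats it.
Others bid (10, 2): truth gives 5; no alternative beats it.
(Checking all 16 profiles: 4 have a profitable deviation, 12 do not.)

4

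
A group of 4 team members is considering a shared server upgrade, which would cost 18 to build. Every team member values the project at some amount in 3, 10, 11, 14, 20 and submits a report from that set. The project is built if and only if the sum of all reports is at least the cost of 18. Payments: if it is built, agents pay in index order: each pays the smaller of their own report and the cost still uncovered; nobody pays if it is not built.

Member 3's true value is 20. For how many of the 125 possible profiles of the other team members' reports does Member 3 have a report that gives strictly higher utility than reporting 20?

Others report (3, 3, 3): truth gives 8; report 10 gives 10 > 8. Violating.
Others report (3, 3, 10): truth gives 8; report 3 gives 17 > 8. Violating.
Others report (3, 3, 11): truth gives 8; report 3 gives 17 > 8. Violating.
Others report (3, 3, 14): truth gives 8; report 3 gives 17 > 8. Violating.
Others report (3, 14, 3): truth gives 19; no alternative beats it.
Others report (3, 14, 10): truth gives 19; no alternative beats it.
(Checking all 125 profiles: 25 have a profitable deviation, 100 do not.)

25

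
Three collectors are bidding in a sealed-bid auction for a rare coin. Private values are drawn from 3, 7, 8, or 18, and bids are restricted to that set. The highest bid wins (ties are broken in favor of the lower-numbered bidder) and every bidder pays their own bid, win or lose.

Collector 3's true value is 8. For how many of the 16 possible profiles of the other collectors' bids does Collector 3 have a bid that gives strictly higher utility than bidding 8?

Others bid (3, 3): truth gives 0; bid 7 gives 1 > 0. Violating.
Others bid (3, 8): truth gives -8; bid 3 gives -3 > -8. Violating.
Others bid (3, 18): truth gives -8; bid 3 gives -3 > -8. Violating.
Others bid (7, 8): truth gives -8; bid 3 gives -3 > -8. Violating.
Others bid (3, 7): truth gives 0; no alternative beats it.
Others bid (7, 3): truth gives 0; no alternative beats it.
(Checking all 16 profiles: 13 have a profitable deviation, 3 do not.)

13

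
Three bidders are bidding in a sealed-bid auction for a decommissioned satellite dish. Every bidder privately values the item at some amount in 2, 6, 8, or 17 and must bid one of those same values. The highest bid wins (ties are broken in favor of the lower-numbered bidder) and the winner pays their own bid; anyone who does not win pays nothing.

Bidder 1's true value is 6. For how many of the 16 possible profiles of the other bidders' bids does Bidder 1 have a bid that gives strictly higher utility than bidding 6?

1

Others bid (2, 2): truth gives 0; bid 2 gives 4 > 0. Violating.
Others bid (2, 6): truth gives 0; no alternative beats it.
Others bid (2, 8): truth gives 0; no alternative beats it.
(Checking all 16 profiles: 1 has a profitable deviation, 15 do not.)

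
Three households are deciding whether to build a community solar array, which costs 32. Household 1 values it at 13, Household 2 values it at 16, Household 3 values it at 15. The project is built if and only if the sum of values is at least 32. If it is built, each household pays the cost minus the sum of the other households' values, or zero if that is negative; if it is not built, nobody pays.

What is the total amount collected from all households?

8

Total value 44 ≥ cost 32, so it is built.
Household 1: others sum to 31; max(0, 32 - 31) = 1.
Household 2: others sum to 28; max(0, 32 - 28) = 4.
Household 3: others sum to 29; max(0, 32 - 29) = 3.
Total collected = 1 + 4 + 3 = 8.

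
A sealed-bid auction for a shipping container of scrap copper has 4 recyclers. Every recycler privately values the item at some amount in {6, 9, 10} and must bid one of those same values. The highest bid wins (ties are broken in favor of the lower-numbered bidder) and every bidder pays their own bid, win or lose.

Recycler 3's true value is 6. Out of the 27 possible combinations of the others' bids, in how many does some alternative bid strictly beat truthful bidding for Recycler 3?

12

Others bid (6, 6, 6): truth gives -6; bid 9 gives -3 > -6. Violating.
Others bid (6, 6, 9): truth gives -6; bid 9 gives -3 > -6. Violating.
Others bid (6, 6, 10): truth gives -6; bid 10 gives -4 > -6. Violating.
Others bid (6, 9, 6): truth gives -6; bid 10 gives -4 > -6. Violating.
Others bid (6, 10, 6): truth gives -6; no alternative beats it.
Others bid (6, 10, 9): truth gives -6; no alternative beats it.
(Checking all 27 profiles: 12 have a profitable deviation, 15 do not.)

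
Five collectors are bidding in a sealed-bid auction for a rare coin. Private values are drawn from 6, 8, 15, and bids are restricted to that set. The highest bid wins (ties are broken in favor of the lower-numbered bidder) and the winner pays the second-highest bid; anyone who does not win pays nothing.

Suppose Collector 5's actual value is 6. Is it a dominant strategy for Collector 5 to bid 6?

Yes

Check each profile of the others' bids and compare truth against every alternative bid.
Others bid (6, 6, 6, 6): truth gives 0, best alternative gives 0.
Others bid (6, 6, 6, 8): truth gives 0, best alternative gives 0.
Others bid (6, 6, 6, 15): truth gives 0, best alternative gives 0.
Others bid (6, 6, 8, 6): truth gives 0, best alternative gives 0.
Others bid (6, 6, 8, 8): truth gives 0, best alternative gives 0.
Others bid (6, 6, 8, 15): truth gives 0, best alternative gives 0.
(Remaining 75 profiles checked similarly; truth is weakly best in each.)
In every case the truthful bid is at least as good as any alternative, so it is a dominant strategy.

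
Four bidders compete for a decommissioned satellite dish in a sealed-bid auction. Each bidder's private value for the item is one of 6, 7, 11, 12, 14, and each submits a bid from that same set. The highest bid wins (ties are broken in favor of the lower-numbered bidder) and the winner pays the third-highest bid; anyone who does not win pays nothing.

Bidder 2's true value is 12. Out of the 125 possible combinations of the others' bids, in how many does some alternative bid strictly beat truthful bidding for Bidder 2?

Others bid (6, 6, 14): truth gives 0; bid 14 gives 6 > 0. Violating.
Others bid (6, 7, 14): truth gives 0; bid 14 gives 5 > 0. Violating.
Others bid (6, 11, 14): truth gives 0; bid 14 gives 1 > 0. Violating.
Others bid (6, 14, 6): truth gives 0; bid 14 gives 6 > 0. Violating.
Others bid (6, 6, 6): truth gives 6; no alternative beats it.
Others bid (6, 6, 7): truth gives 6; no alternative beats it.
(Checking all 125 profiles: 27 have a profitable deviation, 98 do not.)

27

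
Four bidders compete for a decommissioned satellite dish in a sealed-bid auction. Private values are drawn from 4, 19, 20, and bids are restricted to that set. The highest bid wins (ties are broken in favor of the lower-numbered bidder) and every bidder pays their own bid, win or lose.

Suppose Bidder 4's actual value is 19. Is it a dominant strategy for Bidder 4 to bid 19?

No

Consider the case where Bidder 1 bids 4, Bidder 2 bids 4 and Bidder 3 bids 19.
Truthful bid 19: loses but pays 19, utility -19.
Bid 4 instead: loses but pays 4, utility -4.
Since -4 > -19, bidding 4 is strictly better here, so truthful bidding is not dominant.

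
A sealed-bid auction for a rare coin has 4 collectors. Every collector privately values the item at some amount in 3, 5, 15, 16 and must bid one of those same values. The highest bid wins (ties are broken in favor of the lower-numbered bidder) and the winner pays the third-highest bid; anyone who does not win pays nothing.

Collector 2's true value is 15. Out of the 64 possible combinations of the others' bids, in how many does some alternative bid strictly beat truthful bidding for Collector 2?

Others bid (3, 3, 16): truth gives 0; bid 16 gives 12 > 0. Violating.
Others bid (3, 5, 16): truth gives 0; bid 16 gives 10 > 0. Violating.
Others bid (3, 16, 3): truth gives 0; bid 16 gives 12 > 0. Violating.
Others bid (3, 16, 5): truth gives 0; bid 16 gives 10 > 0. Violating.
Others bid (3, 3, 3): truth gives 12; no alternative beats it.
Others bid (3, 3, 5): truth gives 12; no alternative beats it.
(Checking all 64 profiles: 12 have a profitable deviation, 52 do not.)

12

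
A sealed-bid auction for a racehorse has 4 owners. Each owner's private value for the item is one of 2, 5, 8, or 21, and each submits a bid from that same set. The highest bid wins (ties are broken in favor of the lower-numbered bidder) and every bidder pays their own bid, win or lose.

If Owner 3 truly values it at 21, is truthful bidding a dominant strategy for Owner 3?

No

Consider the case where Owner 1 bids 2, Owner 2 bids 2 and Owner 4 bids 2.
Truthful bid 21: wins, pays 21, utility 21 - 21 = 0.
Bid 5 instead: wins, pays 5, utility 21 - 5 = 16.
Since 16 > 0, bidding 5 is strictly better here, so truthful bidding is not dominant.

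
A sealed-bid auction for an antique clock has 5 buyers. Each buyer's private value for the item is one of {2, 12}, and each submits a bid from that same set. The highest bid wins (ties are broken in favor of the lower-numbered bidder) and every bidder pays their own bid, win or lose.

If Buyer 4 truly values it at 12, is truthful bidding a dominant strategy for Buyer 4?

Consider the case where Buyer 1 bids 2, Buyer 2 bids 2, Buyer 3 bids 12 and Buyer 5 bids 2.
Truthful bid 12: loses but pays 12, utility -12.
Bid 2 instead: loses but pays 2, utility -2.
Since -2 > -12, bidding 2 is strictly better here, so truthful bidding is not dominant.

No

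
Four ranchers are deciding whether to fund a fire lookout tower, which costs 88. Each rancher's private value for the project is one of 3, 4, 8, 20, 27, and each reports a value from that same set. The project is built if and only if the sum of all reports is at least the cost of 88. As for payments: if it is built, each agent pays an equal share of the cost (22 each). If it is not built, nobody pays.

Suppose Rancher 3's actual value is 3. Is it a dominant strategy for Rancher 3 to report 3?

Check each profile of the others' reports and compare truth against every alternative report.
Others report (3, 3, 3): truth gives 0, best alternative gives 0.
Others report (3, 3, 4): truth gives 0, best alternative gives 0.
Others report (3, 3, 8): truth gives 0, best alternative gives 0.
Others report (3, 3, 20): truth gives 0, best alternative gives 0.
Others report (3, 3, 27): truth gives 0, best alternative gives 0.
Others report (3, 4, 3): truth gives 0, best alternative gives 0.
(Remaining 119 profiles checked similarly; truth is weakly best in each.)
In every case the truthful report is at least as good as any alternative, so it is a dominant strategy.

Yes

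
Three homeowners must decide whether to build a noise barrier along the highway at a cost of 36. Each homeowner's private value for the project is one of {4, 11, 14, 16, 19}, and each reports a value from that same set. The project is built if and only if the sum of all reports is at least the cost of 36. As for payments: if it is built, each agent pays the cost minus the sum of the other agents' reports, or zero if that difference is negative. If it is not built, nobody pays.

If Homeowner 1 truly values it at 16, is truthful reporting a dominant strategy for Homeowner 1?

Check each profile of the others' reports and compare truth against every alternative report.
Others report (19, 19): truth gives 16, best alternative gives 16.
Others report (16, 19): truth gives 15, best alternative gives 15.
Others report (19, 16): truth gives 15, best alternative gives 15.
Others report (14, 19): truth gives 13, best alternative gives 13.
Others report (19, 14): truth gives 13, best alternative gives 13.
Others report (16, 16): truth gives 12, best alternative gives 12.
(Remaining 19 profiles checked similarly; truth is weakly best in each.)
In every case the truthful report is at least as good as any alternative, so it is a dominant strategy.

Yes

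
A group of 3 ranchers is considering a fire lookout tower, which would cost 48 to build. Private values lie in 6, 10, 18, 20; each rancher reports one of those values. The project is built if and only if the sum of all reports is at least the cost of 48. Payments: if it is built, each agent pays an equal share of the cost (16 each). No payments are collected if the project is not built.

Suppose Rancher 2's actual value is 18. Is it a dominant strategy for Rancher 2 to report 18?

Consider the case where Rancher 1 reports 10 and Rancher 3 reports 18.
Truthful report 18: project not built, utility 0.
Report 20 instead: project built, pays 16, utility 18 - 16 = 2.
Since 2 > 0, reporting 20 is strictly better here, so truthful reporting is not dominant.

No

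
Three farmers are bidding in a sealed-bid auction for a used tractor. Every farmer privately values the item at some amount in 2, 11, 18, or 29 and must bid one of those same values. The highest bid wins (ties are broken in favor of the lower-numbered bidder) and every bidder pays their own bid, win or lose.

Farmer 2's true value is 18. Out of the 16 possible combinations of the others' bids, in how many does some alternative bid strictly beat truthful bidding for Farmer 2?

Others bid (2, 2): truth gives 0; bid 11 gives 7 > 0. Violating.
Others bid (2, 11): truth gives 0; bid 11 gives 7 > 0. Violating.
Others bid (2, 29): truth gives -18; bid 2 gives -2 > -18. Violating.
Others bid (11, 29): truth gives -18; bid 2 gives -2 > -18. Violating.
Others bid (2, 18): truth gives 0; no alternative beats it.
Others bid (11, 2): truth gives 0; no alternative beats it.
(Checking all 16 profiles: 12 have a profitable deviation, 4 do not.)

12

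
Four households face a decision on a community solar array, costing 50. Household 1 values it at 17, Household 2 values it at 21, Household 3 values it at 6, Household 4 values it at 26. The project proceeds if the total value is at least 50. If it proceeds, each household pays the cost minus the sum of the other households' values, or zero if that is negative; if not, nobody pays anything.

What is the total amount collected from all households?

7

Total value 70 ≥ cost 50, so it is built.
Household 1: others sum to 53; max(0, 50 - 53) = 0.
Household 2: others sum to 49; max(0, 50 - 49) = 1.
Household 3: others sum to 64; max(0, 50 - 64) = 0.
Household 4: others sum to 44; max(0, 50 - 44) = 6.
Total collected = 0 + 1 + 0 + 6 = 7.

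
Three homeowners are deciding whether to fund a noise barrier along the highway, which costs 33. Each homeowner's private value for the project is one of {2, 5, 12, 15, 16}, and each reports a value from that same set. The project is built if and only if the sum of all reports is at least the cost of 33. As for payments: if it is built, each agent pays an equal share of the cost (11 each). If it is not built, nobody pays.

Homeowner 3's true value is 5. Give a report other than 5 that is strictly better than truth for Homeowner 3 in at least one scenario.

2

Suppose Homeowner 1 reports 12 and Homeowner 2 reports 16.
Report 5: project built, pays 11, utility 5 - 11 = -6.
Report 2: project not built, utility 0.
So reporting 2 beats truth here (0 > -6).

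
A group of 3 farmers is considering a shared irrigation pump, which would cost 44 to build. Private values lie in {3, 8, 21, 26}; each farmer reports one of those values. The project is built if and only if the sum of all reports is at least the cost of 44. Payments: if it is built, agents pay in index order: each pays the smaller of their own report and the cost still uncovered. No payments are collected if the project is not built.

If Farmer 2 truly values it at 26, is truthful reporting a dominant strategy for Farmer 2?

Consider the case where Farmer 1 reports 3 and Farmer 3 reports 21.
Truthful report 26: project built, pays 26, utility 26 - 26 = 0.
Report 21 instead: project built, pays 21, utility 26 - 21 = 5.
Since 5 > 0, reporting 21 is strictly better here, so truthful reporting is not dominant.

No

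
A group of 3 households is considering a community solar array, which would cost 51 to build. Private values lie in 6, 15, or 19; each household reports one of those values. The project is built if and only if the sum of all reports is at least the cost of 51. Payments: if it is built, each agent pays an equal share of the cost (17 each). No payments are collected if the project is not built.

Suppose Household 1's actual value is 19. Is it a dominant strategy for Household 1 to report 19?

Yes

Check each profile of the others' reports and compare truth against every alternative report.
Others report (15, 19): truth gives 2, best alternative gives 0.
Others report (19, 15): truth gives 2, best alternative gives 0.
Others report (19, 19): truth gives 2, best alternative gives 2.
Others report (6, 6): truth gives 0, best alternative gives 0.
Others report (6, 15): truth gives 0, best alternative gives 0.
Others report (6, 19): truth gives 0, best alternative gives 0.
(Remaining 3 profiles checked similarly; truth is weakly best in each.)
In every case the truthful report is at least as good as any alternative, so it is a dominant strategy.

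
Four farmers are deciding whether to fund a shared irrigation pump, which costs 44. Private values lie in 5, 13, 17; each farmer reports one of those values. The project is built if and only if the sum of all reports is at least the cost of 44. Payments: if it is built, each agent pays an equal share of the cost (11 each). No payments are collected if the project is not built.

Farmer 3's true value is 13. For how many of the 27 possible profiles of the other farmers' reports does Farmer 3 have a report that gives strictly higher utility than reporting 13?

Others report (5, 5, 17): truth gives 0; report 17 gives 2 > 0. Violating.
Others report (5, 17, 5): truth gives 0; report 17 gives 2 > 0. Violating.
Others report (17, 5, 5): truth gives 0; report 17 gives 2 > 0. Violating.
Others report (5, 5, 5): truth gives 0; no alternative beats it.
Others report (5, 5, 13): truth gives 0; no alternative beats it.
(Checking all 27 profiles: 3 have a profitable deviation, 24 do not.)

3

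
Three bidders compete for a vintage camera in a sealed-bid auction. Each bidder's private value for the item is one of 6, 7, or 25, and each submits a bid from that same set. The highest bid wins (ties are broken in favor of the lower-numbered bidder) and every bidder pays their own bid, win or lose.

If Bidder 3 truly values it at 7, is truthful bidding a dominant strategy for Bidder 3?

No

Consider the case where Bidder 1 bids 6 and Bidder 2 bids 7.
Truthful bid 7: loses but pays 7, utility -7.
Bid 6 instead: loses but pays 6, utility -6.
Since -6 > -7, bidding 6 is strictly better here, so truthful bidding is not dominant.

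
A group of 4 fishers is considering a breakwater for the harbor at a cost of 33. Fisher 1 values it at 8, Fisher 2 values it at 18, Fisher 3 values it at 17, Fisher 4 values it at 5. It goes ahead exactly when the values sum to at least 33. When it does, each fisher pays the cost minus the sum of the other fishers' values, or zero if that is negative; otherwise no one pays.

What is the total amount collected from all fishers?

Total value 48 ≥ cost 33, so it is built.
Fisher 1: others sum to 40; max(0, 33 - 40) = 0.
Fisher 2: others sum to 30; max(0, 33 - 30) = 3.
Fisher 3: others sum to 31; max(0, 33 - 31) = 2.
Fisher 4: others sum to 43; max(0, 33 - 43) = 0.
Total collected = 0 + 3 + 2 + 0 = 5.

5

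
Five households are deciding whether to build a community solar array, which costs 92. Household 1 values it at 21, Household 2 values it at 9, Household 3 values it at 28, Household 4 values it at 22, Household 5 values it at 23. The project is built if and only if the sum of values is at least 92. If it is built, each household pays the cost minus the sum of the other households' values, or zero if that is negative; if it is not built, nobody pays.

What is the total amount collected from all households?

Total value 103 ≥ cost 92, so it is built.
Household 1: others sum to 82; max(0, 92 - 82) = 10.
Household 2: others sum to 94; max(0, 92 - 94) = 0.
Household 3: others sum to 75; max(0, 92 - 75) = 17.
Household 4: others sum to 81; max(0, 92 - 81) = 11.
Household 5: others sum to 80; max(0, 92 - 80) = 12.
Total collected = 10 + 0 + 17 + 11 + 12 = 50.

50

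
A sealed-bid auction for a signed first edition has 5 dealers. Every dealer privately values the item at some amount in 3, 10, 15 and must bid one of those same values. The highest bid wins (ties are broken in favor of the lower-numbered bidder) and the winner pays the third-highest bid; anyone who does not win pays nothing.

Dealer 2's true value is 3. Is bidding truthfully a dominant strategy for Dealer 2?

Yes

Check each profile of the others' bids and compare truth against every alternative bid.
Others bid (3, 3, 10, 10): truth gives 0, best alternative gives -7.
Others bid (3, 10, 3, 10): truth gives 0, best alternative gives -7.
Others bid (3, 10, 10, 3): truth gives 0, best alternative gives -7.
Others bid (3, 10, 10, 10): truth gives 0, best alternative gives -7.
Others bid (3, 3, 3, 3): truth gives 0, best alternative gives 0.
Others bid (3, 3, 3, 10): truth gives 0, best alternative gives 0.
(Remaining 75 profiles checked similarly; truth is weakly best in each.)
In every case the truthful bid is at least as good as any alternative, so it is a dominant strategy.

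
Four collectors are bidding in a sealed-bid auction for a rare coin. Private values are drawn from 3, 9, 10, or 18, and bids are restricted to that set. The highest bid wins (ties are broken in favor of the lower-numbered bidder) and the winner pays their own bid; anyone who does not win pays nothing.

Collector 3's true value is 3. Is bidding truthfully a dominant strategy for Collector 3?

Yes

Check each profile of the others' bids and compare truth against every alternative bid.
Others bid (3, 3, 3): truth gives 0, best alternative gives -6.
Others bid (3, 3, 9): truth gives 0, best alternative gives -6.
Others bid (3, 3, 10): truth gives 0, best alternative gives 0.
Others bid (3, 3, 18): truth gives 0, best alternative gives 0.
Others bid (3, 9, 3): truth gives 0, best alternative gives 0.
Others bid (3, 9, 9): truth gives 0, best alternative gives 0.
(Remaining 58 profiles checked similarly; truth is weakly best in each.)
In every case the truthful bid is at least as good as any alternative, so it is a dominant strategy.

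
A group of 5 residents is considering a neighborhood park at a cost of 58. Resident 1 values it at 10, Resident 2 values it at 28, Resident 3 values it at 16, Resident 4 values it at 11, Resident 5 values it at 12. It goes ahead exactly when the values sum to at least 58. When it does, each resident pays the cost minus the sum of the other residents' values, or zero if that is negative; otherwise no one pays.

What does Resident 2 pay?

9

Total value 77 ≥ cost 58, so the project is built.
The other residents' values sum to 49.
Cost minus that sum is 58 - 49 = 9.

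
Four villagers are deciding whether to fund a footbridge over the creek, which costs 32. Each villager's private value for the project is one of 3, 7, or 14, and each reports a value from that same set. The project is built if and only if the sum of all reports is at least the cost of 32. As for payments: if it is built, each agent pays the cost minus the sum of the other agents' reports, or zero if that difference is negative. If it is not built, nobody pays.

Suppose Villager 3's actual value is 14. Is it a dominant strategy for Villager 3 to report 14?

Yes

Check each profile of the others' reports and compare truth against every alternative report.
Others report (3, 7, 14): truth gives 6, best alternative gives 0.
Others report (3, 14, 7): truth gives 6, best alternative gives 0.
Others report (7, 3, 14): truth gives 6, best alternative gives 0.
Others report (7, 14, 3): truth gives 6, best alternative gives 0.
Others report (14, 3, 7): truth gives 6, best alternative gives 0.
Others report (14, 7, 3): truth gives 6, best alternative gives 0.
(Remaining 21 profiles checked similarly; truth is weakly best in each.)
In every case the truthful report is at least as good as any alternative, so it is a dominant strategy.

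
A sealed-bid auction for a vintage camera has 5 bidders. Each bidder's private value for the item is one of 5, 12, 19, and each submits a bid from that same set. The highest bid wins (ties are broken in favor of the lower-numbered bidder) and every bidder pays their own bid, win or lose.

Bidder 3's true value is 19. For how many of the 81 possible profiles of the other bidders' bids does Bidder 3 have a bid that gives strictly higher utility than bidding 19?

Others bid (5, 5, 5, 5): truth gives 0; bid 12 gives 7 > 0. Violating.
Others bid (5, 5, 5, 12): truth gives 0; bid 12 gives 7 > 0. Violating.
Others bid (5, 5, 12, 5): truth gives 0; bid 12 gives 7 > 0. Violating.
Others bid (5, 5, 12, 12): truth gives 0; bid 12 gives 7 > 0. Violating.
Others bid (5, 5, 5, 19): truth gives 0; no alternative beats it.
Others bid (5, 5, 12, 19): truth gives 0; no alternative beats it.
(Checking all 81 profiles: 49 have a profitable deviation, 32 do not.)

49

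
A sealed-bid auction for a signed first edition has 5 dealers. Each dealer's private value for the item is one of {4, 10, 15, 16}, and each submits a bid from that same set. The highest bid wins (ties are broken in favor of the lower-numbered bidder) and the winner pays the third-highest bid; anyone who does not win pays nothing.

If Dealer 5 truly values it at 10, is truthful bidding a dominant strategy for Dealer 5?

No

Consider the case where Dealer 1 bids 4, Dealer 2 bids 4, Dealer 3 bids 4 and Dealer 4 bids 10.
Truthful bid 10: loses, pays 0, utility 0.
Bid 15 instead: wins, pays 4, utility 10 - 4 = 6.
Since 6 > 0, bidding 15 is strictly better here, so truthful bidding is not dominant.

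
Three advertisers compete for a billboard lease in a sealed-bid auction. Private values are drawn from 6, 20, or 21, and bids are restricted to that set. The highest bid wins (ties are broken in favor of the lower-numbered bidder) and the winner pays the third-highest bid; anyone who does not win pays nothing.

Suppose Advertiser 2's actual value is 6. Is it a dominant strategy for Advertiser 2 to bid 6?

Yes

Check each profile of the others' bids and compare truth against every alternative bid.
Others bid (6, 6): truth gives 0, best alternative gives 0.
Others bid (6, 20): truth gives 0, best alternative gives 0.
Others bid (6, 21): truth gives 0, best alternative gives 0.
Others bid (20, 6): truth gives 0, best alternative gives 0.
Others bid (20, 20): truth gives 0, best alternative gives 0.
Others bid (20, 21): truth gives 0, best alternative gives 0.
(Remaining 3 profiles checked similarly; truth is weakly best in each.)
In every case the truthful bid is at least as good as any alternative, so it is a dominant strategy.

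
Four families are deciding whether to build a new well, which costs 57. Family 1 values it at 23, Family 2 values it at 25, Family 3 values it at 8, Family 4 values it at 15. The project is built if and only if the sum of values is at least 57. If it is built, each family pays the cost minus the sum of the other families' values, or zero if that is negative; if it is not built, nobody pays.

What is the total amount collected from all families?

Total value 71 ≥ cost 57, so it is built.
Family 1: others sum to 48; max(0, 57 - 48) = 9.
Family 2: others sum to 46; max(0, 57 - 46) = 11.
Family 3: others sum to 63; max(0, 57 - 63) = 0.
Family 4: others sum to 56; max(0, 57 - 56) = 1.
Total collected = 9 + 11 + 0 + 1 = 21.

21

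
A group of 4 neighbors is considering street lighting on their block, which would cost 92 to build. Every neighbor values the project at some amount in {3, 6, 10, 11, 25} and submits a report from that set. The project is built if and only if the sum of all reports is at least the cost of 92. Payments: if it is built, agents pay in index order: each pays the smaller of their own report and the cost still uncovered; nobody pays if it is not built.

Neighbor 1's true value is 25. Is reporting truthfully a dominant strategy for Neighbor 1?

Yes

Check each profile of the others' reports and compare truth against every alternative report.
Others report (3, 3, 3): truth gives 0, best alternative gives 0.
Others report (3, 3, 6): truth gives 0, best alternative gives 0.
Others report (3, 3, 10): truth gives 0, best alternative gives 0.
Others report (3, 3, 11): truth gives 0, best alternative gives 0.
Others report (3, 3, 25): truth gives 0, best alternative gives 0.
Others report (3, 6, 3): truth gives 0, best alternative gives 0.
(Remaining 119 profiles checked similarly; truth is weakly best in each.)
In every case the truthful report is at least as good as any alternative, so it is a dominant strategy.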